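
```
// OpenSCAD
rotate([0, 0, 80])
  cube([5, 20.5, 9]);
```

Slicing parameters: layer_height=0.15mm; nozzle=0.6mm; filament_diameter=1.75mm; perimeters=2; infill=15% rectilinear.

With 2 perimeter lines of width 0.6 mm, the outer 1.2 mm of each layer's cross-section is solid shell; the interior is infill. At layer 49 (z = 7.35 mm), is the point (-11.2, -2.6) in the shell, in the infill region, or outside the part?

At z = 7.35 mm: the cube (footprint 5×20.5) is included at this height; (whole slice rotated 80° about Z — lengths, areas and connectivity unchanged). Overall, the cross-section is a single solid region. Undo the 80° rotation: the query point maps to (-4.505, 10.578) in the un-rotated model frame. The nearest boundary edge runs (0.00, 20.50)→(0.00, 0.00); distance from the point to it = 4.51 mm. The point is not inside any of the regions above, so it lies outside the cross-section (4.51 mm from the nearest boundary).

outside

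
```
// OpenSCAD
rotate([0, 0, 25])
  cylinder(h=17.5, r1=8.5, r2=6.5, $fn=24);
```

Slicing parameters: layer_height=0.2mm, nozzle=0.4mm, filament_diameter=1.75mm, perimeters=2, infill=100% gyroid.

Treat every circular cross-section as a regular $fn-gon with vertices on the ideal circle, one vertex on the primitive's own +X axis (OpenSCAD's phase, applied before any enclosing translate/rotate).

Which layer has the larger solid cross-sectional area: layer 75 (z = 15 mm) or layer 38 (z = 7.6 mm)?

Layer 75 (z = 15): the cone (r1=8.5→r2=6.5) has section circumradius 6.786 here — a regular 24-gon (area = (24/2)·6.786²·sin(360°/24) = 143.01 mm²); (whole slice rotated 25° about Z — lengths, areas and connectivity unchanged). So its area = 143.01 mm². Layer 38 (z = 7.6): the cone (r1=8.5→r2=6.5) has section circumradius 7.631 here — a regular 24-gon (area = (24/2)·7.631²·sin(360°/24) = 180.88 mm²); (whole slice rotated 25° about Z — lengths, areas and connectivity unchanged). So its area = 180.88 mm². Layer 38 is larger (180.88 vs 143.01 mm²).

layer 38 (z = 7.6 mm)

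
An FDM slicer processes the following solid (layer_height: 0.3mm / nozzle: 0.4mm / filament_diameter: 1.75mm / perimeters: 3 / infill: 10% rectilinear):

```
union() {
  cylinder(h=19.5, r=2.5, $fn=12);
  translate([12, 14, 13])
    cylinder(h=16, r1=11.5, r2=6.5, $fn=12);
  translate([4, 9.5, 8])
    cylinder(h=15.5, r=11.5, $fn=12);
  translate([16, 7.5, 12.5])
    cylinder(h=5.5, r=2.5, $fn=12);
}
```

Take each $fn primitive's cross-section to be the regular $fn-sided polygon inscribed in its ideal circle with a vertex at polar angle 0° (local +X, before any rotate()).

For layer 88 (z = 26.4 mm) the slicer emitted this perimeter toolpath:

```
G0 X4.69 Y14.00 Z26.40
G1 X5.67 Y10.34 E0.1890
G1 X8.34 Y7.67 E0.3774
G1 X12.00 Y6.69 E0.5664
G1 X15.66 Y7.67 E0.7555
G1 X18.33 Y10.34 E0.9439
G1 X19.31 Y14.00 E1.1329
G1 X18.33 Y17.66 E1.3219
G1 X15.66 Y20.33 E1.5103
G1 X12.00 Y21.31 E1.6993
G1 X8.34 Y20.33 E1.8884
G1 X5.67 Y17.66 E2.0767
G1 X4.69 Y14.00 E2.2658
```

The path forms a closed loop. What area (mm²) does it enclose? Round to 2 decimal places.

Apply the shoelace formula to the sequence of (X, Y) vertices; enclosed area = 160.36 mm².

160.36 mm²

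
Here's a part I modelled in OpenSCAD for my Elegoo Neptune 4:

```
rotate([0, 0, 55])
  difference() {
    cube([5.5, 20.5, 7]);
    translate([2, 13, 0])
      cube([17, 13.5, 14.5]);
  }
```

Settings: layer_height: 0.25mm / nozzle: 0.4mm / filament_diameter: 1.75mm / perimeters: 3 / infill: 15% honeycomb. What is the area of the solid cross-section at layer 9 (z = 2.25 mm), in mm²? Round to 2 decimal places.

86.50 mm²

At z = 2.25 mm: the 5.5×20.5 cube contributes its full rectangle (area 112.75 mm²); the 17×13.5 cube at (2, 13) contributes its full rectangle (area 229.50 mm²); Subtracting the remaining from the first: starting from the 5.5×20.5 cube (112.75 mm²), the 17×13.5 cube at (2, 13) partially overlaps it — only the 26.25 mm² overlap (of its 229.50 mm²) is removed, clipping the outline — area = 86.50 mm²; (rotated 55° about Z; rotation is an isometry so areas/perimeters/island counts are preserved). Overall, the cross-section is a single solid region. Net area = 86.50 mm².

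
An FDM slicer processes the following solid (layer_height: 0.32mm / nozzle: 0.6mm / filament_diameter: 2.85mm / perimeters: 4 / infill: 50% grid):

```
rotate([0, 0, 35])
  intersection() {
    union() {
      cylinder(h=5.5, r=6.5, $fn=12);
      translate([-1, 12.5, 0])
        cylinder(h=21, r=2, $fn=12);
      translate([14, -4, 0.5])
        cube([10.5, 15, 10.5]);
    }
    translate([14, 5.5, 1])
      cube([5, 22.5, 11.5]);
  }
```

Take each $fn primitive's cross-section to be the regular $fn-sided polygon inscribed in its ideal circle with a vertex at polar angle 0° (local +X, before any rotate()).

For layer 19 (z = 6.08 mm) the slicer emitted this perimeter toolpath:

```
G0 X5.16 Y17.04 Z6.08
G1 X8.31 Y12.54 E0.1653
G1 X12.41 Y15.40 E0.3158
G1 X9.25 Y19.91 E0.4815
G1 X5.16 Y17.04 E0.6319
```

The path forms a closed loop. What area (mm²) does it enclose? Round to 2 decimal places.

Apply the shoelace formula to the sequence of (X, Y) vertices; enclosed area = 27.49 mm².

27.49 mm²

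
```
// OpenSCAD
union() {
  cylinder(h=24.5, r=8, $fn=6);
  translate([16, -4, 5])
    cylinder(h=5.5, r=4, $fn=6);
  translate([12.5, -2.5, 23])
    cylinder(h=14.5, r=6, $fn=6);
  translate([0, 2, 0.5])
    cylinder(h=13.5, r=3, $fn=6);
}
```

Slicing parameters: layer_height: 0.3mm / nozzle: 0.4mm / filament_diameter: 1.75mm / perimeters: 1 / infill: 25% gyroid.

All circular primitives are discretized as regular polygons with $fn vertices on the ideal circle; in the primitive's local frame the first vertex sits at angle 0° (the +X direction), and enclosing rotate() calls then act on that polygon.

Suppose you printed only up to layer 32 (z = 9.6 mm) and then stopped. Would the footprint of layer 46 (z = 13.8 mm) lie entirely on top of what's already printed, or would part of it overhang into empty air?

Compare the two slices. At z = 9.6: the cylinder: section is a regular 6-gon, circumradius r=8 (area = (6/2)·8.000²·sin(360°/6) = 166.28 mm²); the r=4 cylinder at (16, -4) contributes a regular 6-gon of circumradius 4 (area = (6/2)·4.000²·sin(360°/6) = 41.57 mm²); the cylinder at (12.5, -2.5) does not reach this height (z outside [23, 37.5]); the r=3 cylinder at (0, 2) contributes a regular 6-gon of circumradius 3 (area = (6/2)·3.000²·sin(360°/6) = 23.38 mm²); Taking the union: the regions partially overlap — summed areas 231.23 mm² minus the doubly-counted overlap 23.38 mm² gives 207.85 mm² — area = 207.85 mm². At z = 13.8: the r=8 cylinder contributes a regular 6-gon of circumradius 8 (area = (6/2)·8.000²·sin(360°/6) = 166.28 mm²); the cylinder at (16, -4) does not reach this height (z outside [5, 10.5]); the cylinder at (12.5, -2.5) is not intersected at this z (z outside [23, 37.5]); the r=3 cylinder at (0, 2) gives a regular 6-gon of circumradius 3 (constant along its height) (area = (6/2)·3.000²·sin(360°/6) = 23.38 mm²); Taking the union: the r=3 cylinder at (0, 2) lies entirely inside the r=8 cylinder, so the union is just the r=8 cylinder — area = 166.28 mm². Checking containment: the cross-section at z = 13.8 is a subset of the cross-section at z = 9.6.

entirely on top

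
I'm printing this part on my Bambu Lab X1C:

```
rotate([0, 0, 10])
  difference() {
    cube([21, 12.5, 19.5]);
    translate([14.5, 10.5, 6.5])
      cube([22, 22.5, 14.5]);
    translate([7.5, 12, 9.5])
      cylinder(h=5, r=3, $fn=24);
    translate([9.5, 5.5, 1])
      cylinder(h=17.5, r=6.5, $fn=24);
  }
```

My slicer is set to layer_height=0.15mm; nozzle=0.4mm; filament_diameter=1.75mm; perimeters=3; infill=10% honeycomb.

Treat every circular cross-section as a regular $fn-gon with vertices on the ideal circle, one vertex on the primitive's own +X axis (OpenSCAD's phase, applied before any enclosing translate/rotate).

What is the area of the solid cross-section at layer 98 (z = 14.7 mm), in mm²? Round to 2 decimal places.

At z = 14.7 mm: the 21×12.5 cube contributes its full rectangle (area 262.50 mm²); the cube at (14.5, 10.5) (footprint 22×22.5) is included at this height (area 495.00 mm²); the cylinder at (7.5, 12) is not intersected at this z (z outside [9.5, 14.5]); the r=6.5 cylinder at (9.5, 5.5) contributes a regular 24-gon of circumradius 6.5 (area = (24/2)·6.500²·sin(360°/24) = 131.22 mm²); Subtracting the remaining from the first: starting from the 21×12.5 cube (262.50 mm²), the 22×22.5 cube at (14.5, 10.5) partially overlaps it — only the 13.00 mm² overlap (of its 495.00 mm²) is removed, clipping the outline; the r=6.5 cylinder at (9.5, 5.5) partially overlaps it — only the 126.78 mm² overlap (of its 131.22 mm²) is removed, clipping the outline — area = 122.72 mm²; (whole slice rotated 10° about Z — lengths, areas and connectivity unchanged). Overall, the cross-section is a single solid region. Net area = 122.72 mm².

122.72 mm²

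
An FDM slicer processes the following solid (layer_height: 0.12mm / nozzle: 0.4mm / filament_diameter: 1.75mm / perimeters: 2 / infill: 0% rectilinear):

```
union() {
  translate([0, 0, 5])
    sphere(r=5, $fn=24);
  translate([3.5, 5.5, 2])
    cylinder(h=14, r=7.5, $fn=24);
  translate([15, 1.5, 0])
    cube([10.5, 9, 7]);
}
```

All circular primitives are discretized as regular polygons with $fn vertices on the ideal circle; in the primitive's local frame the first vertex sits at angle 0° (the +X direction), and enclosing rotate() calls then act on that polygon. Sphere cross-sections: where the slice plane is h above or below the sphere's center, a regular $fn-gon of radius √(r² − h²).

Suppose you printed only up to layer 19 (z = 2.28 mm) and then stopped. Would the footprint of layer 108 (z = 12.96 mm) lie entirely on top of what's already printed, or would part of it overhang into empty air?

entirely on top

Compare the two slices. At z = 2.28: the r=5 sphere contributes a regular 24-gon of circumradius √(5²−2.72²) = 4.195 (area = (24/2)·4.195²·sin(360°/24) = 54.67 mm²); the cylinder at (3.5, 5.5): section is a regular 24-gon, circumradius r=7.5 (area = (24/2)·7.500²·sin(360°/24) = 174.70 mm²); the cube at (15, 1.5) is present — its section is the full 10.5×9 rectangle (area 94.50 mm²); Combining (union): the regions partially overlap — summed areas 323.87 mm² minus the doubly-counted overlap 31.75 mm² gives 292.12 mm² — area = 292.12 mm². At z = 12.96: the sphere is absent (|z−center|=7.960 > r=5); the r=7.5 cylinder at (3.5, 5.5) gives a regular 24-gon of circumradius 7.5 (constant along its height) (area = (24/2)·7.500²·sin(360°/24) = 174.70 mm²); the cube at (15, 1.5) is not intersected at this z (z outside [0, 7]); Combining (union): only the r=7.5 cylinder at (3.5, 5.5) is present, so the union is just that shape — area = 174.70 mm². Checking containment: the cross-section at z = 12.96 is a subset of the cross-section at z = 2.28.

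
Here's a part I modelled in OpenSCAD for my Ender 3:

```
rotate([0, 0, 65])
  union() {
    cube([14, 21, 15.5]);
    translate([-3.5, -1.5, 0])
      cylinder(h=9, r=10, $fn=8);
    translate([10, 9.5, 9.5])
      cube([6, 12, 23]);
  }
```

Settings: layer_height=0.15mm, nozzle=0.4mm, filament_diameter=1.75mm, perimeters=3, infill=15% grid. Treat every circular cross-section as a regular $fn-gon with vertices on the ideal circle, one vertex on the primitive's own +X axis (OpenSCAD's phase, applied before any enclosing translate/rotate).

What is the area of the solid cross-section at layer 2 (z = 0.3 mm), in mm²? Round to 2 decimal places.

547.88 mm²

At z = 0.3 mm: the cube is present — its section is the full 14×21 rectangle (area 294.00 mm²); the r=10 cylinder at (-3.5, -1.5) gives a regular 8-gon of circumradius 10 (constant along its height) (area = (8/2)·10.000²·sin(360°/8) = 282.84 mm²); the cube at (10, 9.5) is not intersected at this z (z outside [9.5, 32.5]); Merging all regions: the regions partially overlap — summed areas 576.84 mm² minus the doubly-counted overlap 28.96 mm² gives 547.88 mm² — area = 547.88 mm²; (rotated 65° about Z; rotation is an isometry so areas/perimeters/island counts are preserved). Overall, the cross-section is a single solid region. Net area = 547.88 mm².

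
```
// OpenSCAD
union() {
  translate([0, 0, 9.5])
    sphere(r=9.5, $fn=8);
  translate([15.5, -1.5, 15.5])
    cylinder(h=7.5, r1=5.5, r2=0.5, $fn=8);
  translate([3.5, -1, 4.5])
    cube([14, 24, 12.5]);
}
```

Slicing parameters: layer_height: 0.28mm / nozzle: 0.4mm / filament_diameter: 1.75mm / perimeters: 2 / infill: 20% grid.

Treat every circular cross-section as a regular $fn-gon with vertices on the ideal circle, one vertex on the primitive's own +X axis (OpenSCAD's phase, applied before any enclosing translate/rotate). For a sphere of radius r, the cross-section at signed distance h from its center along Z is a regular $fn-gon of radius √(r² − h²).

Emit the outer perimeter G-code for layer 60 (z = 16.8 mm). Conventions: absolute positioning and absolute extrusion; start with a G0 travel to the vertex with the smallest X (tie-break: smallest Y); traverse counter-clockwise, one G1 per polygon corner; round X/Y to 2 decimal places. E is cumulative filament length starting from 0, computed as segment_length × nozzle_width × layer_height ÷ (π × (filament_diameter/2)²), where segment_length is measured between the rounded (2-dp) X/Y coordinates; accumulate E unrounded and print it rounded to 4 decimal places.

At z = 16.8 mm: the r=9.5 sphere slices to a regular 8-gon of circumradius 6.079 (√(r²−h²) with h=7.3 from center); the cone at (15.5, -1.5) contributes a regular 8-gon of circumradius 4.633 (interpolated between r1=5.5 and r2=0.5 at t=0.173); the cube at (3.5, -1) is present — its section is the full 14×24 rectangle; Merging all regions: the regions partially overlap (shared area 30.12 mm²), so overlapping operands fuse into one piece — 1 connected region. The outline is a single polygon with 18 vertices. Extrusion per mm of travel: 0.4 × 0.28 / (π × 0.875²) = 0.046564. Accumulating E over each segment gives final E = 5.0641.

G0 X-6.08 Y0.00 Z16.80
G1 X-4.30 Y-4.30 E0.2167
G1 X0.00 Y-6.08 E0.4334
G1 X4.30 Y-4.30 E0.6501
G1 X5.67 Y-1.00 E0.8165
G1 X11.07 Y-1.00 E1.0679
G1 X10.87 Y-1.50 E1.0930
G1 X12.22 Y-4.78 E1.2582
G1 X15.50 Y-6.13 E1.4233
G1 X18.78 Y-4.78 E1.5885
G1 X20.13 Y-1.50 E1.7537
G1 X18.78 Y1.78 E1.9188
G1 X17.50 Y2.30 E1.9831
G1 X17.50 Y23.00 E2.9470
G1 X3.50 Y23.00 E3.5989
G1 X3.50 Y4.63 E4.4543
G1 X0.00 Y6.08 E4.6307
G1 X-4.30 Y4.30 E4.8474
G1 X-6.08 Y0.00 E5.0641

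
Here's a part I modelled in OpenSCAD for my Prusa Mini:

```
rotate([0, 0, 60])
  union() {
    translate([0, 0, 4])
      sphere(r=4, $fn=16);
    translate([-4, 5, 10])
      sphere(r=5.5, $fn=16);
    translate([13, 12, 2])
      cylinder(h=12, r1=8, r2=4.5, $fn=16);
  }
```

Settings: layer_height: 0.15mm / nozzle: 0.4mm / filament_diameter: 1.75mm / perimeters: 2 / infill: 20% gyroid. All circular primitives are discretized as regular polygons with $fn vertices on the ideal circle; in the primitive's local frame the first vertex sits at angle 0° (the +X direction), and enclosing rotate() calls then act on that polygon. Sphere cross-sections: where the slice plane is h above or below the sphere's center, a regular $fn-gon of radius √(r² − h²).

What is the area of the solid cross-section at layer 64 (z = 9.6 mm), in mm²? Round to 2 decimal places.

At z = 9.6 mm: the sphere is absent (|z−center|=5.600 > r=4); the r=5.5 sphere at (-4, 5) contributes a regular 16-gon of circumradius √(5.5²−0.4²) = 5.485 (area = (16/2)·5.485²·sin(360°/16) = 92.12 mm²); the cone at (13, 12) contributes a regular 16-gon of circumradius 5.783 (interpolated between r1=8 and r2=4.5 at t=0.633) (area = (16/2)·5.783²·sin(360°/16) = 102.40 mm²); Taking the union: the 2 present regions are separate (no shared area or edge), so areas and boundary lengths simply add and each stays a separate island — area = 194.52 mm²; (whole slice rotated 60° about Z — lengths, areas and connectivity unchanged). Overall, the cross-section has 2 separate islands. Net area = 194.52 mm².

194.52 mm²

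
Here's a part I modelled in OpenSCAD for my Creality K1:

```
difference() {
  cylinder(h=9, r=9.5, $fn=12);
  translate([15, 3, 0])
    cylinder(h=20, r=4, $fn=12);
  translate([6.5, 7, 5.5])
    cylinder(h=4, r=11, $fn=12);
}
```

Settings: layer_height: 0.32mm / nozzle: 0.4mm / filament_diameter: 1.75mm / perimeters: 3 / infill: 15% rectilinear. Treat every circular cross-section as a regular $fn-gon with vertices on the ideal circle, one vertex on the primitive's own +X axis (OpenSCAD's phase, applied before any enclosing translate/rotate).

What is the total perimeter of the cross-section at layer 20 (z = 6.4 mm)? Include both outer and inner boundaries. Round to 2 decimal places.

57.10 mm

At z = 6.4 mm: the r=9.5 cylinder gives a regular 12-gon of circumradius 9.5 (constant along its height) (perimeter = 2·12·9.500·sin(180°/12) = 59.01 mm); the r=4 cylinder at (15, 3) contributes a regular 12-gon of circumradius 4 (perimeter = 2·12·4.000·sin(180°/12) = 24.85 mm); the r=11 cylinder at (6.5, 7) contributes a regular 12-gon of circumradius 11 (perimeter = 2·12·11.000·sin(180°/12) = 68.33 mm); Taking the first minus the rest: starting from the r=9.5 cylinder, the r=4 cylinder at (15, 3) misses the remaining region (no effect); the r=11 cylinder at (6.5, 7) partially overlaps it — only the 130.55 mm² overlap (of its 363.00 mm²) is removed, clipping the outline — boundary = 57.10 mm. Overall, the cross-section is a single solid region. Total boundary length (outer) = 57.10 mm.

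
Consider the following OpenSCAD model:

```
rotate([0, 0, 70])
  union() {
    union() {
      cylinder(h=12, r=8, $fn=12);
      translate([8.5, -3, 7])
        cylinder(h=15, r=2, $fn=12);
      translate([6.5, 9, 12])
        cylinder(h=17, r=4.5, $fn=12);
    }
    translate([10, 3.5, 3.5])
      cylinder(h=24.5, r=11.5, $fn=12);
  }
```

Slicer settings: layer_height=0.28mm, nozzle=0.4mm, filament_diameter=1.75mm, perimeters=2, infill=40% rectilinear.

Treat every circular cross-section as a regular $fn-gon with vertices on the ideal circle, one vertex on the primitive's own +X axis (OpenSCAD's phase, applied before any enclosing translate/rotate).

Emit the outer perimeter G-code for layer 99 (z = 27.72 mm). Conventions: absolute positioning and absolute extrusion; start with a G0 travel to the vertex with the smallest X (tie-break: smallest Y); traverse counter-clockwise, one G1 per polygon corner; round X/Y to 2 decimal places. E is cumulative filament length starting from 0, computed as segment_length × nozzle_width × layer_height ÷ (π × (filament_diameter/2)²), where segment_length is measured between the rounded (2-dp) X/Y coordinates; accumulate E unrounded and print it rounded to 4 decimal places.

At z = 27.72 mm: the cylinder is absent (z outside [0, 12]); the cylinder at (8.5, -3) does not reach this height (z outside [7, 22]); the r=4.5 cylinder at (6.5, 9) gives a regular 12-gon of circumradius 4.5 (constant along its height); Combining (union): only the r=4.5 cylinder at (6.5, 9) is present, so the union is just that shape — 1 connected region; the r=11.5 cylinder at (10, 3.5) gives a regular 12-gon of circumradius 11.5 (constant along its height); Taking the union: that combined region lies entirely inside the r=11.5 cylinder at (10, 3.5), so the union is just the r=11.5 cylinder at (10, 3.5) — 1 connected region; (rotated 70° about Z; rotation is an isometry so areas/perimeters/island counts are preserved). The outline is a single polygon with 12 vertices. Extrusion per mm of travel: 0.4 × 0.28 / (π × 0.875²) = 0.046564. Accumulating E over each segment gives final E = 3.3264.

G0 X-11.19 Y8.60 Z27.72
G1 X-8.68 Y3.20 E0.2773
G1 X-3.80 Y-0.21 E0.5545
G1 X2.13 Y-0.73 E0.8317
G1 X7.52 Y1.78 E1.1085
G1 X10.94 Y6.66 E1.3860
G1 X11.46 Y12.59 E1.6632
G1 X8.94 Y17.99 E1.9407
G1 X4.06 Y21.40 E2.2179
G1 X-1.87 Y21.92 E2.4951
G1 X-7.26 Y19.40 E2.7721
G1 X-10.68 Y14.53 E3.0492
G1 X-11.19 Y8.60 E3.3264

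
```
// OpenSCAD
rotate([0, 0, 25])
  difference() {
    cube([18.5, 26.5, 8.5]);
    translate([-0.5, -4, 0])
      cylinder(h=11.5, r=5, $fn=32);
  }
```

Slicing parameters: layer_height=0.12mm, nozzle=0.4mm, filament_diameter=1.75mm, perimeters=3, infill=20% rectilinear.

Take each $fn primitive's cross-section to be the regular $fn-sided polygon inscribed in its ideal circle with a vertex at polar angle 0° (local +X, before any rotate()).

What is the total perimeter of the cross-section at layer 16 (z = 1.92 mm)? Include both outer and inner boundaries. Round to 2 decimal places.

At z = 1.92 mm: the cube (footprint 18.5×26.5) is included at this height (perimeter 90.00 mm); the r=5 cylinder at (-0.5, -4) gives a regular 32-gon of circumradius 5 (constant along its height) (perimeter = 2·32·5.000·sin(180°/32) = 31.37 mm); Taking the first minus the rest: starting from the 18.5×26.5 cube, the r=5 cylinder at (-0.5, -4) partially overlaps it — only the 1.51 mm² overlap (of its 78.04 mm²) is removed, clipping the outline — boundary = 89.27 mm; (rotated 25° about Z; rotation is an isometry so areas/perimeters/island counts are preserved). Overall, the cross-section is a single solid region. Total boundary length (outer) = 89.27 mm.

89.27 mm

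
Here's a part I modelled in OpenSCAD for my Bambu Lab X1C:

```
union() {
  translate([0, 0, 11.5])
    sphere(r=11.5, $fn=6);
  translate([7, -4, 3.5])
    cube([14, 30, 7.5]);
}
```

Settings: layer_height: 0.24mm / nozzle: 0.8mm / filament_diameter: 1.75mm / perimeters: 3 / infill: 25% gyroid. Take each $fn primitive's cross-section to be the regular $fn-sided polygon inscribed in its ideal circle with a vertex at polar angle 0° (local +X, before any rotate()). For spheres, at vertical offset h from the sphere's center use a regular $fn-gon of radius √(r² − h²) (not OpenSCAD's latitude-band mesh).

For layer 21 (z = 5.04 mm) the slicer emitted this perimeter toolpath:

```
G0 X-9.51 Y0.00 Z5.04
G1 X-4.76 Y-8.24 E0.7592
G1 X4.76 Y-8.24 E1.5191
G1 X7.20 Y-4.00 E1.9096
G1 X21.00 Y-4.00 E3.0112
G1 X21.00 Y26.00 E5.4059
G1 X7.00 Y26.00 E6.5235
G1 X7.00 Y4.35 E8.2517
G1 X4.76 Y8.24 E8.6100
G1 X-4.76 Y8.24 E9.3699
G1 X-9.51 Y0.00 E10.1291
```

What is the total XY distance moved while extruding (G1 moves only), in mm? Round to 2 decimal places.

126.89 mm

Sum the Euclidean lengths of each G1 segment: total = 126.89 mm.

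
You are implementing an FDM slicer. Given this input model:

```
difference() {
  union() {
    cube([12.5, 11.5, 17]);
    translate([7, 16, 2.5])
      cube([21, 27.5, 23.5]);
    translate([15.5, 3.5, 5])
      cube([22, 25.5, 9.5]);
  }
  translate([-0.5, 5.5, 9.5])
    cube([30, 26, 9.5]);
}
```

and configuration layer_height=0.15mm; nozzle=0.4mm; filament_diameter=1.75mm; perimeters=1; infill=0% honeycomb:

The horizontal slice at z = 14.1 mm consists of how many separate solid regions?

3

At z = 14.1 mm: the cube is present — its section is the full 12.5×11.5 rectangle; the cube at (7, 16) is present — its section is the full 21×27.5 rectangle; the cube at (15.5, 3.5) is present — its section is the full 22×25.5 rectangle; Combining (union): the regions partially overlap (shared area 162.50 mm²), so overlapping operands fuse into one piece — 2 connected regions; the 30×26 cube at (-0.5, 5.5) contributes its full rectangle; Subtracting the remaining from the first: starting from the result so far, the 30×26 cube at (-0.5, 5.5) partially overlaps it — only the 567.00 mm² overlap (of its 780.00 mm²) is removed, clipping the outline — 3 connected regions. The result has 3 disconnected regions.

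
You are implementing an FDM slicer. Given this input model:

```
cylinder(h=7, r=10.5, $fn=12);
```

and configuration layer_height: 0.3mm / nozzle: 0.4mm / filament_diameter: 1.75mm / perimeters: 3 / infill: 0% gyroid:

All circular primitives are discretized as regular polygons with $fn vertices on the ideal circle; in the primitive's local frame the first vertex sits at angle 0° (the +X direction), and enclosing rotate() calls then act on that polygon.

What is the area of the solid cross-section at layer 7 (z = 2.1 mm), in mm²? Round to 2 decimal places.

At z = 2.1 mm: the cylinder: section is a regular 12-gon, circumradius r=10.5 (area = (12/2)·10.500²·sin(360°/12) = 330.75 mm²). Overall, the cross-section is a single solid region. Net area = 330.75 mm².

330.75 mm²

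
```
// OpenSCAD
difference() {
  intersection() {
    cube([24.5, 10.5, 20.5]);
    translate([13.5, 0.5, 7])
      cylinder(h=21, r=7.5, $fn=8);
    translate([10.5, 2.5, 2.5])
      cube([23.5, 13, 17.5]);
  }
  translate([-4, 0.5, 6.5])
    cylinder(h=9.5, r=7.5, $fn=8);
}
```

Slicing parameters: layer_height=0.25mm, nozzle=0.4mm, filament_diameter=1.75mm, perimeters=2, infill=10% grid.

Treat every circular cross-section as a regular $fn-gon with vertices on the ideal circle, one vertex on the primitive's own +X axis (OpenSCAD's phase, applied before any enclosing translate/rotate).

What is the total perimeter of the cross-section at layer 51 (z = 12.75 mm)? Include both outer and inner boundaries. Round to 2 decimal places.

At z = 12.75 mm: the cube is present — its section is the full 24.5×10.5 rectangle (perimeter 70.00 mm); the r=7.5 cylinder at (13.5, 0.5) gives a regular 8-gon of circumradius 7.5 (constant along its height) (perimeter = 2·8·7.500·sin(180°/8) = 45.92 mm); the 23.5×13 cube at (10.5, 2.5) contributes its full rectangle (perimeter 73.00 mm); Taking the intersection: the r=7.5 cylinder at (13.5, 0.5) partially overlaps the 24.5×10.5 cube; clipping to the common part keeps 86.95 mm²; the 23.5×13 cube at (10.5, 2.5) partially overlaps the running intersection; clipping to the common part keeps 40.24 mm² — boundary = 26.49 mm; the r=7.5 cylinder at (-4, 0.5) gives a regular 8-gon of circumradius 7.5 (constant along its height) (perimeter = 2·8·7.500·sin(180°/8) = 45.92 mm); Taking the first minus the rest: starting from the result so far, the r=7.5 cylinder at (-4, 0.5) misses the remaining region (no effect) — boundary = 26.49 mm. Overall, the cross-section is a single solid region. Total boundary length (outer) = 26.49 mm.

26.49 mm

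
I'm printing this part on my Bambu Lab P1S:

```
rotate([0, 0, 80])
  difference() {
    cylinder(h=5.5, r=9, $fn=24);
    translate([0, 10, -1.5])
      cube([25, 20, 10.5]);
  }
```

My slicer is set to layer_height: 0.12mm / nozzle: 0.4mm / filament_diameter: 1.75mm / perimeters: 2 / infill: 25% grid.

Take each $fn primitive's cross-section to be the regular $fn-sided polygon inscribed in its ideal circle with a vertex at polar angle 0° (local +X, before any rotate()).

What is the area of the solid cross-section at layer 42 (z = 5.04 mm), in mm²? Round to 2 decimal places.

At z = 5.04 mm: the r=9 cylinder gives a regular 24-gon of circumradius 9 (constant along its height) (area = (24/2)·9.000²·sin(360°/24) = 251.57 mm²); the cube at (0, 10) is present — its section is the full 25×20 rectangle (area 500.00 mm²); After the difference (first − rest): starting from the r=9 cylinder (251.57 mm²), the 25×20 cube at (0, 10) misses the remaining region (no effect) — area = 251.57 mm²; (rotated 80° about Z; rotation is an isometry so areas/perimeters/island counts are preserved). Overall, the cross-section is a single solid region. Net area = 251.57 mm².

251.57 mm²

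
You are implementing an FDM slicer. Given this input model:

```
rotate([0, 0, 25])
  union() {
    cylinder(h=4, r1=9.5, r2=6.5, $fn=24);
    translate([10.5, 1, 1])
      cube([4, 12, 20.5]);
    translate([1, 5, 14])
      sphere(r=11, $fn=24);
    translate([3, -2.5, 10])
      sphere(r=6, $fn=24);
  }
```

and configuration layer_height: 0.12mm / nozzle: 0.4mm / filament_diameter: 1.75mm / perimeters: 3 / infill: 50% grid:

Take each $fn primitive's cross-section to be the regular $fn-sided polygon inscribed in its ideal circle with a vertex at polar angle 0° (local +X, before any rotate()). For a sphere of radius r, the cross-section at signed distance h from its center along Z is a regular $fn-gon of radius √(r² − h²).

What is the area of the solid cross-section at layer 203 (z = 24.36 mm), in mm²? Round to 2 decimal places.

At z = 24.36 mm: the cone does not reach this height (z outside [0, 4]); the cube at (10.5, 1) is absent (z outside [1, 21.5]); the sphere at (1, 5): section is a regular 24-gon, circumradius = √(r²−h²) = √(11²−10.36²) = 3.697 (area = (24/2)·3.697²·sin(360°/24) = 42.46 mm²); the sphere at (3, -2.5) is absent (|z−center|=14.360 > r=6); Merging all regions: only the r=11 sphere at (1, 5) is present, so the union is just that shape — area = 42.46 mm²; (rotated 25° about Z; rotation is an isometry so areas/perimeters/island counts are preserved). Overall, the cross-section is a single solid region. Net area = 42.46 mm².

42.46 mm²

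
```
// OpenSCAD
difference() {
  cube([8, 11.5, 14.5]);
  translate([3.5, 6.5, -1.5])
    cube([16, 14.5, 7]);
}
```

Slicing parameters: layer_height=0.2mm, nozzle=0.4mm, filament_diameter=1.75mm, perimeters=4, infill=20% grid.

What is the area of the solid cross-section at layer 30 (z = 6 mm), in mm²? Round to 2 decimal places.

At z = 6 mm: the cube is present — its section is the full 8×11.5 rectangle (area 92.00 mm²); the cube at (3.5, 6.5) is absent (z outside [-1.5, 5.5]); After the difference (first − rest): none of the subtracted shapes is present at this height, so the 8×11.5 cube is unchanged — area = 92.00 mm². Overall, the cross-section is a single solid region. Net area = 92.00 mm².

92.00 mm²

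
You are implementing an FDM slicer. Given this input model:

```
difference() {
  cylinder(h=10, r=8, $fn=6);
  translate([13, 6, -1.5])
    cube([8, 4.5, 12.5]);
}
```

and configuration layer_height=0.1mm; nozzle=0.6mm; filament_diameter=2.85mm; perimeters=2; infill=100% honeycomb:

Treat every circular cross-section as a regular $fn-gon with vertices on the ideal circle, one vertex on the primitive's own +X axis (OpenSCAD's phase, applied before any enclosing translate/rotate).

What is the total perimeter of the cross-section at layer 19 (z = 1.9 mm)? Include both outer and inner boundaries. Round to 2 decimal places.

At z = 1.9 mm: the cylinder: section is a regular 6-gon, circumradius r=8 (perimeter = 2·6·8.000·sin(180°/6) = 48.00 mm); the 8×4.5 cube at (13, 6) contributes its full rectangle (perimeter 25.00 mm); After the difference (first − rest): starting from the r=8 cylinder, the 8×4.5 cube at (13, 6) misses the remaining region (no effect) — boundary = 48.00 mm. Overall, the cross-section is a single solid region. Total boundary length (outer) = 48.00 mm.

48.00 mm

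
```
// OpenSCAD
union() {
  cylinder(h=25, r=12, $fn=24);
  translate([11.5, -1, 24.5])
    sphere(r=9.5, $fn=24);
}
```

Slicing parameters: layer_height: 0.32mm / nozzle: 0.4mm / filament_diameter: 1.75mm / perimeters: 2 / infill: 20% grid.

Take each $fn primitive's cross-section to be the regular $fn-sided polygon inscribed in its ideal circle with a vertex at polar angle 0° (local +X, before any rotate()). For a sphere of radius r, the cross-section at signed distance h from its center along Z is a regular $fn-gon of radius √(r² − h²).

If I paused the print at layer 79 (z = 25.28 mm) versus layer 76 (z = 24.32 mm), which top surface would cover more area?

layer 76 (z = 24.32 mm)

Layer 79 (z = 25.28): the cylinder does not reach this height (z outside [0, 25]); the r=9.5 sphere at (11.5, -1) slices to a regular 24-gon of circumradius 9.468 (√(r²−h²) with h=0.78 from center) (area = (24/2)·9.468²·sin(360°/24) = 278.41 mm²); Combining (union): only the r=9.5 sphere at (11.5, -1) is present, so the union is just that shape — area = 278.41 mm². So its area = 278.41 mm². Layer 76 (z = 24.32): the cylinder: section is a regular 24-gon, circumradius r=12 (area = (24/2)·12.000²·sin(360°/24) = 447.24 mm²); the r=9.5 sphere at (11.5, -1) slices to a regular 24-gon of circumradius 9.498 (√(r²−h²) with h=0.18 from center) (area = (24/2)·9.498²·sin(360°/24) = 280.20 mm²); Taking the union: the regions partially overlap — summed areas 727.44 mm² minus the doubly-counted overlap 122.94 mm² gives 604.50 mm² — area = 604.50 mm². So its area = 604.50 mm². Layer 76 is larger (604.50 vs 278.41 mm²).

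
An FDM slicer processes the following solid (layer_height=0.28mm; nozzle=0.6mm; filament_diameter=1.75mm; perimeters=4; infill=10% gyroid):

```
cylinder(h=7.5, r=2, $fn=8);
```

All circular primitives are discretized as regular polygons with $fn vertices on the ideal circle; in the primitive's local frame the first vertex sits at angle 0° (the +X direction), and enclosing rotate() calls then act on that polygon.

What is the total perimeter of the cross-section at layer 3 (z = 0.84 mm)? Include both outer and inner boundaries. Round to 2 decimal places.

At z = 0.84 mm: the r=2 cylinder contributes a regular 8-gon of circumradius 2 (perimeter = 2·8·2.000·sin(180°/8) = 12.25 mm). Overall, the cross-section is a single solid region. Total boundary length (outer) = 12.25 mm.

12.25 mm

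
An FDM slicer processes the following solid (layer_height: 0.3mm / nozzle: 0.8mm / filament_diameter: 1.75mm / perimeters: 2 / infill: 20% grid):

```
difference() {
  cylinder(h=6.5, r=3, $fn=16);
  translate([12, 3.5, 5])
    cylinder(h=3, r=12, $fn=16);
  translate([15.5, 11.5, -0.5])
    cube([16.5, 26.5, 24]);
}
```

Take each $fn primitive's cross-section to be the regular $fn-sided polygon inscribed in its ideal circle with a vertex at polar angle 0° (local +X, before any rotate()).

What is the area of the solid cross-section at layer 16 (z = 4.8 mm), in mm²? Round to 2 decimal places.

27.55 mm²

At z = 4.8 mm: the r=3 cylinder gives a regular 16-gon of circumradius 3 (constant along its height) (area = (16/2)·3.000²·sin(360°/16) = 27.55 mm²); the cylinder at (12, 3.5) is not intersected at this z (z outside [5, 8]); the cube at (15.5, 11.5) (footprint 16.5×26.5) is included at this height (area 437.25 mm²); Taking the first minus the rest: starting from the r=3 cylinder (27.55 mm²), the 16.5×26.5 cube at (15.5, 11.5) misses the remaining region (no effect) — area = 27.55 mm². Overall, the cross-section is a single solid region. Net area = 27.55 mm².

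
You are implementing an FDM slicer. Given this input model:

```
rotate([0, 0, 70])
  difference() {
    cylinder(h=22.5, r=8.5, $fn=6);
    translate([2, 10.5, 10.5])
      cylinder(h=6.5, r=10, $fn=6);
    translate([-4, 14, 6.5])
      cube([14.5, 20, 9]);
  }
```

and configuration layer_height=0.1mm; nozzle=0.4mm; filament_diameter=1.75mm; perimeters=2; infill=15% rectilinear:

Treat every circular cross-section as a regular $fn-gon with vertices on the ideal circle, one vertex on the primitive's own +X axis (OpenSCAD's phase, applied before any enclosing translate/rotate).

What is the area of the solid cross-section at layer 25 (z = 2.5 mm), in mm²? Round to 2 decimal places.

At z = 2.5 mm: the r=8.5 cylinder gives a regular 6-gon of circumradius 8.5 (constant along its height) (area = (6/2)·8.500²·sin(360°/6) = 187.71 mm²); the cylinder at (2, 10.5) does not reach this height (z outside [10.5, 17]); the cube at (-4, 14) does not reach this height (z outside [6.5, 15.5]); Subtracting the remaining from the first: none of the subtracted shapes is present at this height, so the r=8.5 cylinder is unchanged — area = 187.71 mm²; (whole slice rotated 70° about Z — lengths, areas and connectivity unchanged). Overall, the cross-section is a single solid region. Net area = 187.71 mm².

187.71 mm²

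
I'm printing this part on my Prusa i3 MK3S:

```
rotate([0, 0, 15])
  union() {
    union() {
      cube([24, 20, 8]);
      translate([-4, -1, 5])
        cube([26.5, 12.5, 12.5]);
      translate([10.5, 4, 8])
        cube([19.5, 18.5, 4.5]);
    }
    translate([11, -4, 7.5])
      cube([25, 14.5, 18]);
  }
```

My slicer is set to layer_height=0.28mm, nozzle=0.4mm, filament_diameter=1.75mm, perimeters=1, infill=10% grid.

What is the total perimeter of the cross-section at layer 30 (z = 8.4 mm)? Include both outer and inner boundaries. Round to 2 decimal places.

133.00 mm

At z = 8.4 mm: the cube is not intersected at this z (z outside [0, 8]); the cube at (-4, -1) is present — its section is the full 26.5×12.5 rectangle (perimeter 78.00 mm); the cube at (10.5, 4) is present — its section is the full 19.5×18.5 rectangle (perimeter 76.00 mm); Combining (union): the regions partially overlap (shared area 90.00 mm²), so the edge portions inside another operand are dropped and the merged outline is re-measured after clipping — boundary = 115.00 mm; the cube at (11, -4) (footprint 25×14.5) is included at this height (perimeter 79.00 mm); Merging all regions: the regions partially overlap (shared area 181.00 mm²), so the edge portions inside another operand are dropped and the merged outline is re-measured after clipping — boundary = 133.00 mm; (rotated 15° about Z; rotation is an isometry so areas/perimeters/island counts are preserved). Overall, the cross-section is a single solid region. Total boundary length (outer) = 133.00 mm.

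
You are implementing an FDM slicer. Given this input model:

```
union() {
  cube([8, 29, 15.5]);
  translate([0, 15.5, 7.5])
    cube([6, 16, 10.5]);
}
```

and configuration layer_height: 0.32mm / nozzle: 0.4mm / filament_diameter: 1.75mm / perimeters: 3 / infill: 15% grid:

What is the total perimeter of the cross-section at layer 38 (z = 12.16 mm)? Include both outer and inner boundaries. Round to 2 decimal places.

79.00 mm

At z = 12.16 mm: the cube is present — its section is the full 8×29 rectangle (perimeter 74.00 mm); the cube at (0, 15.5) (footprint 6×16) is included at this height (perimeter 44.00 mm); Combining (union): the regions partially overlap (shared area 81.00 mm²), so the edge portions inside another operand are dropped and the merged outline is re-measured after clipping — boundary = 79.00 mm. Overall, the cross-section is a single solid region. Total boundary length (outer) = 79.00 mm.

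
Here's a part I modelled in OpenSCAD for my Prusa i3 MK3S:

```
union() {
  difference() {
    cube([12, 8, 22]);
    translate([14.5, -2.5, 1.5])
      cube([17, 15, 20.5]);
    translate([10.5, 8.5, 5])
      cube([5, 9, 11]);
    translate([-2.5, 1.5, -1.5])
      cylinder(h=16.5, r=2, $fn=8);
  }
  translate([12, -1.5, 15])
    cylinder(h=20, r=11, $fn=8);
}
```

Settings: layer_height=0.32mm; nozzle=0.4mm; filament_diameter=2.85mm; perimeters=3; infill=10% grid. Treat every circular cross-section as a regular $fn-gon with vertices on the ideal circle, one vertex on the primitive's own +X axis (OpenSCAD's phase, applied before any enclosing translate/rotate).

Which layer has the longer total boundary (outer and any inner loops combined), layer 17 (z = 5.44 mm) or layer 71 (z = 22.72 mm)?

Layer 17 (z = 5.44): the cube is present — its section is the full 12×8 rectangle (perimeter 40.00 mm); the 17×15 cube at (14.5, -2.5) contributes its full rectangle (perimeter 64.00 mm); the 5×9 cube at (10.5, 8.5) contributes its full rectangle (perimeter 28.00 mm); the r=2 cylinder at (-2.5, 1.5) contributes a regular 8-gon of circumradius 2 (perimeter = 2·8·2.000·sin(180°/8) = 12.25 mm); Taking the first minus the rest: starting from the 12×8 cube, the 17×15 cube at (14.5, -2.5) misses the remaining region (no effect); the 5×9 cube at (10.5, 8.5) misses the remaining region (no effect); the r=2 cylinder at (-2.5, 1.5) misses the remaining region (no effect) — boundary = 40.00 mm; the cylinder at (12, -1.5) does not reach this height (z outside [15, 35]); Combining (union): only that combined region is present, so the union is just that shape — boundary = 40.00 mm. So its perimeter = 40.00 mm. Layer 71 (z = 22.72): the cube is absent (z outside [0, 22]); the cube at (14.5, -2.5) does not reach this height (z outside [1.5, 22]); the cube at (10.5, 8.5) is absent (z outside [5, 16]); the cylinder at (-2.5, 1.5) is absent (z outside [-1.5, 15]); Subtracting the remaining from the first: the first operand is absent here, so nothing remains; the r=11 cylinder at (12, -1.5) gives a regular 8-gon of circumradius 11 (constant along its height) (perimeter = 2·8·11.000·sin(180°/8) = 67.35 mm); Merging all regions: only the r=11 cylinder at (12, -1.5) is present, so the union is just that shape — boundary = 67.35 mm. So its perimeter = 67.35 mm. Layer 71 is larger (67.35 vs 40.00 mm).

layer 71 (z = 22.72 mm)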